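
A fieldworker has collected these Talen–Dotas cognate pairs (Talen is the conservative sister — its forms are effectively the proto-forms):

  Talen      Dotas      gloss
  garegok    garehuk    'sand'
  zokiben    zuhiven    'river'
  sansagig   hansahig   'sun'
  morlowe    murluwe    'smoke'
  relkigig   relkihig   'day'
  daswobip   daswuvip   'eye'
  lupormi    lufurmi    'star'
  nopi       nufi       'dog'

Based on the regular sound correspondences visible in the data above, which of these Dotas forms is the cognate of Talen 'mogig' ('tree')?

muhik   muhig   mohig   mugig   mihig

garegok ~ garehuk, zokiben ~ zuhiven — Talen o corresponds to Dotas u after a consonant, before a consonant other than r, m, n, p, b, f, v.
sansagig ~ hansahig, relkigig ~ relkihig — Talen g corresponds to Dotas h between vowels (before a front vowel).
Applying these to Talen 'mogig':
  mogig → mugig   (o→u after a consonant, before a consonant other than r, m, n, p, b, f, v)
  mugig → muhig   (g→h between vowels (before a front vowel))
So the Dotas cognate is 'muhig'.

muhig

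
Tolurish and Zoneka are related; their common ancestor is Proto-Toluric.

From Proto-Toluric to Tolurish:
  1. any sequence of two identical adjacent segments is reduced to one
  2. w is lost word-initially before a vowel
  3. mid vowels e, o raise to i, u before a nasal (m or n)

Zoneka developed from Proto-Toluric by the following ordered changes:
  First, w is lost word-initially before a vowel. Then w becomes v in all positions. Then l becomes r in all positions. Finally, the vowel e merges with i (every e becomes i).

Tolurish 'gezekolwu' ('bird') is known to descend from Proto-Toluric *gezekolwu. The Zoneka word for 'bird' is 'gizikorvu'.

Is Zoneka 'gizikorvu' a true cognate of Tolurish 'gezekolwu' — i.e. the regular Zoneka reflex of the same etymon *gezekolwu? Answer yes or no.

Derive the expected Zoneka reflex of *gezekolwu:
Zoneka: *gezekolwu > gezekolvu > gezekorvu > gizikorvu  (by unconditioned shift, unconditioned shift, vowel merger)
Zoneka 'gizikorvu' matches the regular reflex exactly, so the pair is cognate.

yes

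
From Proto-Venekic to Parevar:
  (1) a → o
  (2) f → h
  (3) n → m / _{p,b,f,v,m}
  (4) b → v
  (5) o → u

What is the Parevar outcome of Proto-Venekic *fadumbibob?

hudumvivuv

Parevar: start from *fadumbibob.
  rule 1 (vowel merger): fadumbibob → fodumbibob
  rule 2 (unconditioned shift): fodumbibob → hodumbibob
  rule 3: no change — hodumbibob
  rule 4 (unconditioned shift): hodumbibob → hodumvivov
  rule 5 (vowel merger): hodumvivov → hudumvivuv
  ⇒ Parevar hudumvivuv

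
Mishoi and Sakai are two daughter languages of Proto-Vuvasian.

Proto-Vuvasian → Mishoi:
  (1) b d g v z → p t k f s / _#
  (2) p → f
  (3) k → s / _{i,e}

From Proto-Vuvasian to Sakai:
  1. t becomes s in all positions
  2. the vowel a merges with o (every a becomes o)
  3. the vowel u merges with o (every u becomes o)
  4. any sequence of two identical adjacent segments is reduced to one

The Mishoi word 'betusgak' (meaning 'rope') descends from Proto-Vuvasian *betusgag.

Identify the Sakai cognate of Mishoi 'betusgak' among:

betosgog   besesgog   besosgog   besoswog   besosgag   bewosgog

besosgog

Sakai: start from *betusgag.
  rule 1 (unconditioned shift): betusgag → besusgag
  rule 2 (vowel merger): besusgag → besusgog
  rule 3 (vowel merger): besusgog → besosgog
  rule 4: no change — besosgog
  ⇒ Sakai besosgog
Only 'besosgog' matches the regular Sakai development of *betusgag.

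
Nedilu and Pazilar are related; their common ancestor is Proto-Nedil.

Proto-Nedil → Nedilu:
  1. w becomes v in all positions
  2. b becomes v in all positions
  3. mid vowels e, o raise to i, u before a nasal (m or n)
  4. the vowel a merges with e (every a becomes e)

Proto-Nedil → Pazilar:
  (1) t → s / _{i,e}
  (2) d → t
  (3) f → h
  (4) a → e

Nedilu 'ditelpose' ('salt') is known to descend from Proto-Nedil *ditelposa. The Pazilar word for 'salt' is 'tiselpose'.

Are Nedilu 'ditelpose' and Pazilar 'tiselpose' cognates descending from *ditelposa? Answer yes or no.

Derive the expected Pazilar reflex of *ditelposa:
Pazilar: *ditelposa > diselposa > tiselposa > tiselpose  (by palatalisation, unconditioned shift, vowel merger)
Pazilar 'tiselpose' matches the regular reflex exactly, so the pair is cognate.

yes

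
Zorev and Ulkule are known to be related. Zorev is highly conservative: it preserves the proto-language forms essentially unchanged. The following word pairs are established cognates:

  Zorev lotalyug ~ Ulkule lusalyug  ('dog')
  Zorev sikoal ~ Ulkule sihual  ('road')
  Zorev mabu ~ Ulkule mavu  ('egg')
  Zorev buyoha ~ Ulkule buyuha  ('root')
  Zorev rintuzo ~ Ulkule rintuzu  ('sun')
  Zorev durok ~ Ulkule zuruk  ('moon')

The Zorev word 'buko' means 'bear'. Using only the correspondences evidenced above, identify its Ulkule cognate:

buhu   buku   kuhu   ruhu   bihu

buhu

sikoal ~ sihual — Zorev k corresponds to Ulkule h between vowels (before a back vowel).
rintuzo ~ rintuzu — Zorev o corresponds to Ulkule u word-finally.
Applying these to Zorev 'buko':
  buko → buho   (k→h between vowels (before a back vowel))
  buho → buhu   (o→u word-finally)
So the Ulkule cognate is 'buhu'.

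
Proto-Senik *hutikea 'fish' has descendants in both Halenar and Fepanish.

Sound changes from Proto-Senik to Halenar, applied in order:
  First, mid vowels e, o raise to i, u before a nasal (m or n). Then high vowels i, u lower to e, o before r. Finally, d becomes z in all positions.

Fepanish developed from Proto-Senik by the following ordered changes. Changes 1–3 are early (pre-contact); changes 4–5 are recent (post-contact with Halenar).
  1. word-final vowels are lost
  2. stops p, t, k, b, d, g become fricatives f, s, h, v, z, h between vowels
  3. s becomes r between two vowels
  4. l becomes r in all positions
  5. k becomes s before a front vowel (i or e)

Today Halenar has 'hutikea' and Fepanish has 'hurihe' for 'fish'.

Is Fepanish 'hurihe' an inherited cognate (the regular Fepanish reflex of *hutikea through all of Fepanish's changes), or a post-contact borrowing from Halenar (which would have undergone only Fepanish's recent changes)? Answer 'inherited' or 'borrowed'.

If inherited, *hutikea would pass through all of Fepanish's changes:
Fepanish: start from *hutikea.
  rule 1 (apocope): hutikea → hutike
  rule 2 (intervocalic lenition): hutike → husihe
  rule 3 (rhotacism): husihe → hurihe
  rule 4: no change — hurihe
  rule 5: no change — hurihe
  ⇒ Fepanish hurihe
If borrowed from Halenar 'hutikea' after the early changes, it would undergo only the recent ones:
  rule 4 (unconditioned shift): no change (hutikea)
  rule 5 (palatalisation): hutikea → hutisea
  ⇒ as a loan: hutisea
Fepanish 'hurihe' matches the inherited outcome exactly, so it is an inherited cognate, not a loan.

inherited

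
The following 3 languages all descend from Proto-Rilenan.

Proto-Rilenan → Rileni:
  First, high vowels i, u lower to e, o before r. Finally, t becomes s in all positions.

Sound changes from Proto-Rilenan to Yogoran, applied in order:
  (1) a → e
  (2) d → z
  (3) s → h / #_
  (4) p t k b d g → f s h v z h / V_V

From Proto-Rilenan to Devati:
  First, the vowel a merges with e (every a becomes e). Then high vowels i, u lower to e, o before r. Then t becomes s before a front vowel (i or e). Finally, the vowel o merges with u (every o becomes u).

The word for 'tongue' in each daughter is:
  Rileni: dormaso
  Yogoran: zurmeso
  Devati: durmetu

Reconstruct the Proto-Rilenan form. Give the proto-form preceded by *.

*durmato

Position 7: Rileni has o, Yogoran has o, Devati has u. Yogoran preserves o here (none of its changes turn any other segment into o), so the proto-segment is *o.
Position 2: Rileni has o, Yogoran has u, Devati has u. Yogoran preserves u here (none of its changes turn any other segment into u), so the proto-segment is *u.
Position 5: Rileni has a, Yogoran has e, Devati has e. Rileni preserves a here (none of its changes turn any other segment into a), so the proto-segment is *a.
Continuing position by position gives *durmato; check it forward:
Rileni: start from *durmato.
  rule 1 (pre-rhotic lowering): durmato → dormato
  rule 2 (unconditioned shift): dormato → dormaso
  ⇒ Rileni dormaso
Yogoran: *durmato
  durmato → durmeto   [vowel merger]
  durmeto → zurmeto   [unconditioned shift]
  zurmeto (rule 3 does not apply)
  zurmeto → zurmeso   [intervocalic lenition]
  giving Yogoran zurmeso.
Devati: *durmato
  durmato → durmeto   [vowel merger]
  durmeto → dormeto   [pre-rhotic lowering]
  dormeto (rule 3 does not apply)
  dormeto → durmetu   [vowel merger]
  giving Devati durmetu.
No other proto-form is consistent with every reflex, so the reconstruction is *durmato.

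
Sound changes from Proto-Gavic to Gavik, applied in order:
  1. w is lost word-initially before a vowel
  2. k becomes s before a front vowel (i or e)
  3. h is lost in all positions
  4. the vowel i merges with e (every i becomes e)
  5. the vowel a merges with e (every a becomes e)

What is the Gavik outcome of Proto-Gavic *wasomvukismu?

Gavik: start from *wasomvukismu.
  rule 1 (glide loss): wasomvukismu → asomvukismu
  rule 2 (palatalisation): asomvukismu → asomvusismu
  rule 3: no change — asomvusismu
  rule 4 (vowel merger): asomvusismu → asomvusesmu
  rule 5 (vowel merger): asomvusesmu → esomvusesmu
  ⇒ Gavik esomvusesmu

esomvusesmu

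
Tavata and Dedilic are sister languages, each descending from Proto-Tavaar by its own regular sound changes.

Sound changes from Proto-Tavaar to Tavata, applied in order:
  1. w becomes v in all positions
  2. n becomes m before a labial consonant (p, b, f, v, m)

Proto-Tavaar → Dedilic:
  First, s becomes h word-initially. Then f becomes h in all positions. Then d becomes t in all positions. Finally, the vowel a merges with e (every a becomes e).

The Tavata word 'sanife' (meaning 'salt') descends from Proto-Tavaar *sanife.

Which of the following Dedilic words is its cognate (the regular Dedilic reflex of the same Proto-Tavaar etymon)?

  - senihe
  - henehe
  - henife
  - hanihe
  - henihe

Dedilic: start from *sanife.
  rule 1 (debuccalisation): sanife → hanife
  rule 2 (unconditioned shift): hanife → hanihe
  rule 3: no change — hanihe
  rule 4 (vowel merger): hanihe → henihe
  ⇒ Dedilic henihe

henihe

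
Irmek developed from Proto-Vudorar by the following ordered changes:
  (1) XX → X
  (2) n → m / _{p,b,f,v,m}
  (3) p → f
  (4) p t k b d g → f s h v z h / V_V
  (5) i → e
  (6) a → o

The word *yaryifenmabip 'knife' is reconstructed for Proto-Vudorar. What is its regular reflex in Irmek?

yoryefemmovef

Irmek: start from *yaryifenmabip.
  rule 1: no change — yaryifenmabip
  rule 2 (nasal place assimilation): yaryifenmabip → yaryifemmabip
  rule 3 (unconditioned shift): yaryifemmabip → yaryifemmabif
  rule 4 (intervocalic lenition): yaryifemmabif → yaryifemmavif
  rule 5 (vowel merger): yaryifemmavif → yaryefemmavef
  rule 6 (vowel merger): yaryefemmavef → yoryefemmovef
  ⇒ Irmek yoryefemmovef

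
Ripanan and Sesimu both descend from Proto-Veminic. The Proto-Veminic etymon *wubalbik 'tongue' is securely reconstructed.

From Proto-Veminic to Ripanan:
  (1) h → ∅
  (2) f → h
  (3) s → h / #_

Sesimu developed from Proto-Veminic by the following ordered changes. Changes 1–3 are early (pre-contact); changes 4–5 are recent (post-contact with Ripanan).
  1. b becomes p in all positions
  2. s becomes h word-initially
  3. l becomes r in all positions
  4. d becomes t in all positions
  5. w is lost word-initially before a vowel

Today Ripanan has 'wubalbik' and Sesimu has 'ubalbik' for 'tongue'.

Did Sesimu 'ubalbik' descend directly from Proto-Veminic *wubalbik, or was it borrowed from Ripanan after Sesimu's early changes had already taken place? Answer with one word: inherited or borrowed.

If inherited, *wubalbik would pass through all of Sesimu's changes:
Sesimu: start from *wubalbik.
  rule 1 (unconditioned shift): wubalbik → wupalpik
  rule 2: no change — wupalpik
  rule 3 (unconditioned shift): wupalpik → wuparpik
  rule 4: no change — wuparpik
  rule 5 (glide loss): wuparpik → uparpik
  ⇒ Sesimu uparpik
If borrowed from Ripanan 'wubalbik' after the early changes, it would undergo only the recent ones:
  rule 4 (unconditioned shift): no change (wubalbik)
  rule 5 (glide loss): wubalbik → ubalbik
  ⇒ as a loan: ubalbik
Sesimu 'ubalbik' matches the loan outcome 'ubalbik', not the inherited 'uparpik' — it skipped the early Sesimu changes, so it was borrowed from Ripanan.

borrowed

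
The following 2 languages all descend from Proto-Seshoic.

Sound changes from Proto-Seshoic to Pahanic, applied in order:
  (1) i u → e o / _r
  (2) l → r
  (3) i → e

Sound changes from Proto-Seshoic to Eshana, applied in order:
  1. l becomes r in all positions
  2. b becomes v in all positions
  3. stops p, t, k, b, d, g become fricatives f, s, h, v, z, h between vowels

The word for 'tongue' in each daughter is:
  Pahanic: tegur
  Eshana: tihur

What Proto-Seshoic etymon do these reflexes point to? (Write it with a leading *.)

Position 5: Pahanic has r, Eshana has r. Taking the neighbouring segments as reconstructed: Pahanic r can only go back to *l; Eshana r could go back to *l or *r — the one source consistent with every daughter is *l.
Position 3: Pahanic has g, Eshana has h. Pahanic preserves g here (none of its changes turn any other segment into g), so the proto-segment is *g.
Continuing position by position gives *tigul; check it forward:
Pahanic: *tigul > tigur > tegur  (by unconditioned shift, vowel merger)
Eshana: start from *tigul.
  rule 1 (unconditioned shift): tigul → tigur
  rule 2: no change — tigur
  rule 3 (intervocalic lenition): tigur → tihur
  ⇒ Eshana tihur
No other proto-form is consistent with every reflex, so the reconstruction is *tigul.

*tigul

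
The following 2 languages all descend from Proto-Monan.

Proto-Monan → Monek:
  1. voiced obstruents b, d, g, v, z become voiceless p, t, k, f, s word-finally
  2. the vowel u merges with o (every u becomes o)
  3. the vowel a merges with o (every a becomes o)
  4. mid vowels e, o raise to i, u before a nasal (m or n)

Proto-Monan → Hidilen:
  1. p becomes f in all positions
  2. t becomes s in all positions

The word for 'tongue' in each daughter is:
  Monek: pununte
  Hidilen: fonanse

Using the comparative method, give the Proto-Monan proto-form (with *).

Position 6: Monek has t, Hidilen has s. Taking the neighbouring segments as reconstructed: Monek t can only go back to *t; Hidilen s could go back to *t or *s — the one source consistent with every daughter is *t.
Position 4: Monek has u, Hidilen has a. Hidilen preserves a here (none of its changes turn any other segment into a), so the proto-segment is *a.
Continuing position by position gives *ponante; check it forward:
Monek: *ponante
  ponante (rule 1 does not apply)
  ponante (rule 2 does not apply)
  ponante → pononte   [vowel merger]
  pononte → pununte   [pre-nasal raising]
  giving Monek pununte.
Hidilen: *ponante
  ponante → fonante   [unconditioned shift]
  fonante → fonanse   [unconditioned shift]
  giving Hidilen fonanse.
Only *ponante yields all of Monek pununte, Hidilen fonanse.

*ponante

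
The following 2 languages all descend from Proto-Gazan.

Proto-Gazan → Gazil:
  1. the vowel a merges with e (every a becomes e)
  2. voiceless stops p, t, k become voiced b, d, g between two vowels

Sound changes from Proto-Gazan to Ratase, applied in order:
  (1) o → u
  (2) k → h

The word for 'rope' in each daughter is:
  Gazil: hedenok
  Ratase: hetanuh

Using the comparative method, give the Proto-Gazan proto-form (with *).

Position 7: Gazil has k, Ratase has h. Gazil preserves k here (none of its changes turn any other segment into k), so the proto-segment is *k.
Position 4: Gazil has e, Ratase has a. Ratase preserves a here (none of its changes turn any other segment into a), so the proto-segment is *a.
Verify the candidate proto-form against each daughter:
Gazil: start from *hetanok.
  rule 1 (vowel merger): hetanok → hetenok
  rule 2 (intervocalic voicing): hetenok → hedenok
  ⇒ Gazil hedenok
Ratase: *hetanok
  hetanok → hetanuk   [vowel merger]
  hetanuk → hetanuh   [unconditioned shift]
  giving Ratase hetanuh.
*hetanok is the unique common source.

*hetanok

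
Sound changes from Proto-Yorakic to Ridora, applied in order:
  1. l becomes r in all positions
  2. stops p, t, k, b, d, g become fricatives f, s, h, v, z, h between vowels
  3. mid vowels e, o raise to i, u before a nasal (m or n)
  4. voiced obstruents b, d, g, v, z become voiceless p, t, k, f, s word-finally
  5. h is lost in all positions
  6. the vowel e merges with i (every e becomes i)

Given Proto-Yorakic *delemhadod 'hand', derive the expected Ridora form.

Ridora: *delemhadod
  delemhadod → deremhadod   [unconditioned shift]
  deremhadod → deremhazod   [intervocalic lenition]
  deremhazod → derimhazod   [pre-nasal raising]
  derimhazod → derimhazot   [final devoicing]
  derimhazot → derimazot   [h-loss]
  derimazot → dirimazot   [vowel merger]
  giving Ridora dirimazot.

dirimazot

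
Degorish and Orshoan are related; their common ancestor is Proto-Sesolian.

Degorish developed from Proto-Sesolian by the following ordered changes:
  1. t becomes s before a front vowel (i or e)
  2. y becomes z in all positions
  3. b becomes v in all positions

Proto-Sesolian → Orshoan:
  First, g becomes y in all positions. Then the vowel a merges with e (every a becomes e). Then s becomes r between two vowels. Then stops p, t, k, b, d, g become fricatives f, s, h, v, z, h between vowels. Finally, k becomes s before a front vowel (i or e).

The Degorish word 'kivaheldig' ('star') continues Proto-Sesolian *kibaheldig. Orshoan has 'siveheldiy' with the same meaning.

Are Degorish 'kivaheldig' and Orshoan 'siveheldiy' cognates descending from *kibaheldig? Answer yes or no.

Derive the expected Orshoan reflex of *kibaheldig:
Orshoan: start from *kibaheldig.
  rule 1 (unconditioned shift): kibaheldig → kibaheldiy
  rule 2 (vowel merger): kibaheldiy → kibeheldiy
  rule 3: no change — kibeheldiy
  rule 4 (intervocalic lenition): kibeheldiy → kiveheldiy
  rule 5 (palatalisation): kiveheldiy → siveheldiy
  ⇒ Orshoan siveheldiy
Orshoan 'siveheldiy' matches the regular reflex exactly, so the pair is cognate.

yes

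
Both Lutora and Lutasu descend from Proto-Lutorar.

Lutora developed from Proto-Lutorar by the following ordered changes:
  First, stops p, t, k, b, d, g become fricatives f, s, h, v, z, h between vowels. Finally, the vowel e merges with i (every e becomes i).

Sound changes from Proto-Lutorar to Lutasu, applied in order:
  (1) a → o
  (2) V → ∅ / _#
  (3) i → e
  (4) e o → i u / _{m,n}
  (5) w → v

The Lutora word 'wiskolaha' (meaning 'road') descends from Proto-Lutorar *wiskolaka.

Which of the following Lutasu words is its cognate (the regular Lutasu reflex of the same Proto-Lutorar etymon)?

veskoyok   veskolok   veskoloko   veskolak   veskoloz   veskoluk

Lutasu: start from *wiskolaka.
  rule 1 (vowel merger): wiskolaka → wiskoloko
  rule 2 (apocope): wiskoloko → wiskolok
  rule 3 (vowel merger): wiskolok → weskolok
  rule 4: no change — weskolok
  rule 5 (unconditioned shift): weskolok → veskolok
  ⇒ Lutasu veskolok

veskolok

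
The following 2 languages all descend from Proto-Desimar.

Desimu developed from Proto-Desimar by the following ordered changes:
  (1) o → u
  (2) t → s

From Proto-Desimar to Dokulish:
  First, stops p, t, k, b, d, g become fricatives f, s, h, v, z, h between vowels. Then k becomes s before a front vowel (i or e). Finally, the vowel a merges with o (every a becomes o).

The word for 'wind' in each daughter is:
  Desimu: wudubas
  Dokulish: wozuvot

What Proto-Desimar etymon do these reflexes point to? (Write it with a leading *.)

*wodubat

Position 3: Desimu has d, Dokulish has z. Desimu preserves d here (none of its changes turn any other segment into d), so the proto-segment is *d.
Position 5: Desimu has b, Dokulish has v. Desimu preserves b here (none of its changes turn any other segment into b), so the proto-segment is *b.
Continuing position by position gives *wodubat; check it forward:
Desimu: *wodubat > wudubat > wudubas  (by vowel merger, unconditioned shift)
Dokulish: *wodubat > wozuvat > wozuvot  (by intervocalic lenition, vowel merger)
No other proto-form is consistent with every reflex, so the reconstruction is *wodubat.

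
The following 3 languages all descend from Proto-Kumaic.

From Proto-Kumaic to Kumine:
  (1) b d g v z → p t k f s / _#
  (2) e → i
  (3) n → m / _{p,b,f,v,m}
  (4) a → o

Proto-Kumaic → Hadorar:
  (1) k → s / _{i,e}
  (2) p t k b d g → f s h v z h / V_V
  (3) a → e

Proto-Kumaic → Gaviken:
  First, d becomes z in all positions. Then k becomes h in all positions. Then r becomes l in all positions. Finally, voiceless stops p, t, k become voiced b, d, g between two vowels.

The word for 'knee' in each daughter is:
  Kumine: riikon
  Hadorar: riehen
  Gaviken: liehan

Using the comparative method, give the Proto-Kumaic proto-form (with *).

Position 3: Kumine has i, Hadorar has e, Gaviken has e. Gaviken preserves e here (none of its changes turn any other segment into e), so the proto-segment is *e.
Position 4: Kumine has k, Hadorar has h, Gaviken has h. Taking the neighbouring segments as reconstructed: Kumine k can only go back to *k; Hadorar h could go back to *k or *g or *h; Gaviken h could go back to *k or *h — the one source consistent with every daughter is *k.
This points to *riekan. Verify forward in each daughter:
Kumine: start from *riekan.
  rule 1: no change — riekan
  rule 2 (vowel merger): riekan → riikan
  rule 3: no change — riikan
  rule 4 (vowel merger): riikan → riikon
  ⇒ Kumine riikon
Hadorar: start from *riekan.
  rule 1: no change — riekan
  rule 2 (intervocalic lenition): riekan → riehan
  rule 3 (vowel merger): riehan → riehen
  ⇒ Hadorar riehen
Gaviken: *riekan
  riekan (rule 1 does not apply)
  riekan → riehan   [unconditioned shift]
  riehan → liehan   [unconditioned shift]
  liehan (rule 4 does not apply)
  giving Gaviken liehan.
*riekan is the unique common source.

*riekan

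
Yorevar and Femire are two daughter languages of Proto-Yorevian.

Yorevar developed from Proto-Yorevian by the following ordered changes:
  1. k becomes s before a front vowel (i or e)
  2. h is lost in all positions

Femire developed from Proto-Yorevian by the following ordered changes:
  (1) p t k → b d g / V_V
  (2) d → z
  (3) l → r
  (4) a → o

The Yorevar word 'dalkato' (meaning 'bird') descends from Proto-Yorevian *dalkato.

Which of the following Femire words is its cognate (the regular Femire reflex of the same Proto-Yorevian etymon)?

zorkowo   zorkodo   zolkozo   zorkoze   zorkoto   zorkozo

Femire: *dalkato > dalkado > zalkazo > zarkazo > zorkozo  (by intervocalic voicing, unconditioned shift, unconditioned shift, vowel merger)
Among the options, 'zorkozo' alone shows every Femire change applied in order.

zorkozo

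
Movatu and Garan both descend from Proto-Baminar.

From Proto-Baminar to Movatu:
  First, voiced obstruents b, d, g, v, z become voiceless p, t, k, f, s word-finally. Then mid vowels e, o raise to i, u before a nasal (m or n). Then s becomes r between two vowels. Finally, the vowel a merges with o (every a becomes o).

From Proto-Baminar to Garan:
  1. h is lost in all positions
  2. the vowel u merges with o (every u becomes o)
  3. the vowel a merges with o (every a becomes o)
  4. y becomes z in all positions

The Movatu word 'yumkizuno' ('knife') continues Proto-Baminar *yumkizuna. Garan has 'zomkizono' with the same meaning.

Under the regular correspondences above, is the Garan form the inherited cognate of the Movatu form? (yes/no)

Derive the expected Garan reflex of *yumkizuna:
Garan: *yumkizuna > yomkizona > yomkizono > zomkizono  (by vowel merger, vowel merger, unconditioned shift)
Garan 'zomkizono' matches the regular reflex exactly, so the pair is cognate.

yes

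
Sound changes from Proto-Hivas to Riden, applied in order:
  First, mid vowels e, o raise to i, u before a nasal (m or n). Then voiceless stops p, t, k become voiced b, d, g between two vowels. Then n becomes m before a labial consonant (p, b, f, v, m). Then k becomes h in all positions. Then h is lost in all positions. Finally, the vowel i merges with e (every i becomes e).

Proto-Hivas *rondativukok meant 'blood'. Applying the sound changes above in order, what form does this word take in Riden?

rundadevugo

Riden: start from *rondativukok.
  rule 1 (pre-nasal raising): rondativukok → rundativukok
  rule 2 (intervocalic voicing): rundativukok → rundadivugok
  rule 3: no change — rundadivugok
  rule 4 (unconditioned shift): rundadivugok → rundadivugoh
  rule 5 (h-loss): rundadivugoh → rundadivugo
  rule 6 (vowel merger): rundadivugo → rundadevugo
  ⇒ Riden rundadevugo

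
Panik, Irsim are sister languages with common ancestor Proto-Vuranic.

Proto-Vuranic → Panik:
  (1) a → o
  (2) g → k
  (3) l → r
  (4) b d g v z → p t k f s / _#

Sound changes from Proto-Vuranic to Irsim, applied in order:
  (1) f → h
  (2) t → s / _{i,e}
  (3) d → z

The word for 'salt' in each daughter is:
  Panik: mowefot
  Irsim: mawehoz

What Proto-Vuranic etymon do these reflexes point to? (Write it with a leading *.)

*mawefod

Position 7: Panik has t, Irsim has z. Taking the neighbouring segments as reconstructed: Panik t could go back to *t or *d; Irsim z could go back to *d or *z — the one source consistent with every daughter is *d.
Position 2: Panik has o, Irsim has a. Irsim preserves a here (none of its changes turn any other segment into a), so the proto-segment is *a.
Continuing position by position gives *mawefod; check it forward:
Panik: *mawefod
  mawefod → mowefod   [vowel merger]
  mowefod (rule 2 does not apply)
  mowefod (rule 3 does not apply)
  mowefod → mowefot   [final devoicing]
  giving Panik mowefot.
Irsim: *mawefod
  mawefod → mawehod   [unconditioned shift]
  mawehod (rule 2 does not apply)
  mawehod → mawehoz   [unconditioned shift]
  giving Irsim mawehoz.
*mawefod is the unique common source.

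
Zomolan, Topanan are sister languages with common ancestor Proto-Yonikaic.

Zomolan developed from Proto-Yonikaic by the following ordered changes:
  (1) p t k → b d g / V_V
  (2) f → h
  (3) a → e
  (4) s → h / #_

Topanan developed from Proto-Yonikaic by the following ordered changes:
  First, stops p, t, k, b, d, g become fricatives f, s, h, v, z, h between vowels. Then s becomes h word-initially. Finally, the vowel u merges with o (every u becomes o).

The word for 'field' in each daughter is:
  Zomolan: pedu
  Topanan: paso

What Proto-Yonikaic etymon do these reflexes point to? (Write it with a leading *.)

*patu

Position 4: Zomolan has u, Topanan has o. Zomolan preserves u here (none of its changes turn any other segment into u), so the proto-segment is *u.
Position 2: Zomolan has e, Topanan has a. Topanan preserves a here (none of its changes turn any other segment into a), so the proto-segment is *a.
Position 3: Zomolan has d, Topanan has s. Taking the neighbouring segments as reconstructed: Zomolan d could go back to *t or *d; Topanan s could go back to *t or *s — the one source consistent with every daughter is *t.
This points to *patu. Verify forward in each daughter:
Zomolan: *patu > padu > pedu  (by intervocalic voicing, vowel merger)
Topanan: start from *patu.
  rule 1 (intervocalic lenition): patu → pasu
  rule 2: no change — pasu
  rule 3 (vowel merger): pasu → paso
  ⇒ Topanan paso
No other proto-form is consistent with every reflex, so the reconstruction is *patu.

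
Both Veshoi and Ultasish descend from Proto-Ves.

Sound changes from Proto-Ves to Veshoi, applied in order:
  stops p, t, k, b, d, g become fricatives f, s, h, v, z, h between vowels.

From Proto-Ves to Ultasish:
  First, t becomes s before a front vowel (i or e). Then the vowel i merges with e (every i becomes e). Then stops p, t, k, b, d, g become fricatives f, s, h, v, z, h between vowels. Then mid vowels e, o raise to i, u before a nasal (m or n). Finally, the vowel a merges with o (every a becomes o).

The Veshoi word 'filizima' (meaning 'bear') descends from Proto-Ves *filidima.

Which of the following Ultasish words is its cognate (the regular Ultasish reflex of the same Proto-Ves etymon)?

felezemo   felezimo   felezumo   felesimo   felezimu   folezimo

felezimo

Ultasish: *filidima > feledema > felezema > felezima > felezimo  (by vowel merger, intervocalic lenition, pre-nasal raising, vowel merger)
Among the options, 'felezimo' alone shows every Ultasish change applied in order.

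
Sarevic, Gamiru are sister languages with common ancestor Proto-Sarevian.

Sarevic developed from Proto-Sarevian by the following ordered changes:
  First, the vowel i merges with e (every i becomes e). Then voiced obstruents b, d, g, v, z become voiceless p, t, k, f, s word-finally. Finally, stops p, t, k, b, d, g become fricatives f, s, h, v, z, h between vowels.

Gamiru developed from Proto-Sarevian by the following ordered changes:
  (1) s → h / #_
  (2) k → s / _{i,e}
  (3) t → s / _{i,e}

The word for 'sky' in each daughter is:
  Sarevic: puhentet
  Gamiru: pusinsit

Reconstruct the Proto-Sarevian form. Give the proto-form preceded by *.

Position 6: Sarevic has t, Gamiru has s. Taking the neighbouring segments as reconstructed: Sarevic t can only go back to *t; Gamiru s could go back to *t or *k or *s — the one source consistent with every daughter is *t.
Position 3: Sarevic has h, Gamiru has s. Taking the neighbouring segments as reconstructed: Sarevic h could go back to *k or *g or *h; Gamiru s could go back to *t or *k or *s — the one source consistent with every daughter is *k.
Verify the candidate proto-form against each daughter:
Sarevic: *pukintit
  pukintit → pukentet   [vowel merger]
  pukentet (rule 2 does not apply)
  pukentet → puhentet   [intervocalic lenition]
  giving Sarevic puhentet.
Gamiru: *pukintit > pusintit > pusinsit  (by palatalisation, palatalisation)
*pukintit is the unique common source.

*pukintit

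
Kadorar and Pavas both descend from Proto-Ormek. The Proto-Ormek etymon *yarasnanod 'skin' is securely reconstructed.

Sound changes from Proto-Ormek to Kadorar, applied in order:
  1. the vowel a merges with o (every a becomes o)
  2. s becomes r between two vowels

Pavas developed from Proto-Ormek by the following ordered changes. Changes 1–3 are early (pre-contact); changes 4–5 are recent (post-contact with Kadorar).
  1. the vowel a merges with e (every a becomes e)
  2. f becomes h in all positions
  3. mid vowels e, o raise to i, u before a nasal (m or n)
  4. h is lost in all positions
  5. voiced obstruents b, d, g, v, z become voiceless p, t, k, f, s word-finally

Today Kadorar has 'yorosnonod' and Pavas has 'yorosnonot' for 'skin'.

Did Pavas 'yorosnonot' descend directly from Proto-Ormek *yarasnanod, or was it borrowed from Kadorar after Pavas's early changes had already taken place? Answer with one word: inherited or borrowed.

If inherited, *yarasnanod would pass through all of Pavas's changes:
Pavas: start from *yarasnanod.
  rule 1 (vowel merger): yarasnanod → yeresnenod
  rule 2: no change — yeresnenod
  rule 3 (pre-nasal raising): yeresnenod → yeresninod
  rule 4: no change — yeresninod
  rule 5 (final devoicing): yeresninod → yeresninot
  ⇒ Pavas yeresninot
If borrowed from Kadorar 'yorosnonod' after the early changes, it would undergo only the recent ones:
  rule 4 (h-loss): no change (yorosnonod)
  rule 5 (final devoicing): yorosnonod → yorosnonot
  ⇒ as a loan: yorosnonot
Pavas 'yorosnonot' matches the loan outcome 'yorosnonot', not the inherited 'yeresninot' — it skipped the early Pavas changes, so it was borrowed from Kadorar.

borrowed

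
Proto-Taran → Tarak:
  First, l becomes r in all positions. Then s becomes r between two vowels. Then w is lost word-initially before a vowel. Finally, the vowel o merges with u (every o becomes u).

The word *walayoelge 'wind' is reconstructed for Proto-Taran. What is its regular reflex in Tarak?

arayuerge

Tarak: start from *walayoelge.
  rule 1 (unconditioned shift): walayoelge → warayoerge
  rule 2: no change — warayoerge
  rule 3 (glide loss): warayoerge → arayoerge
  rule 4 (vowel merger): arayoerge → arayuerge
  ⇒ Tarak arayuerge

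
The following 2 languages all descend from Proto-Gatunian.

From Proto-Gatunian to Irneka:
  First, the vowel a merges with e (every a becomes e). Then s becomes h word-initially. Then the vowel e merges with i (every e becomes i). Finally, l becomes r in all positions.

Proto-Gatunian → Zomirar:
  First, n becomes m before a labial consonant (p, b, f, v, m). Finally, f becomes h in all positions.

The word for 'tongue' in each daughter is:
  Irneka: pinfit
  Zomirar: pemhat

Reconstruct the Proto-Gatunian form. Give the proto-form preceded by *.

Position 2: Irneka has i, Zomirar has e. Zomirar preserves e here (none of its changes turn any other segment into e), so the proto-segment is *e.
Position 4: Irneka has f, Zomirar has h. Irneka preserves f here (none of its changes turn any other segment into f), so the proto-segment is *f.
Verify the candidate proto-form against each daughter:
Irneka: start from *penfat.
  rule 1 (vowel merger): penfat → penfet
  rule 2: no change — penfet
  rule 3 (vowel merger): penfet → pinfit
  rule 4: no change — pinfit
  ⇒ Irneka pinfit
Zomirar: start from *penfat.
  rule 1 (nasal place assimilation): penfat → pemfat
  rule 2 (unconditioned shift): pemfat → pemhat
  ⇒ Zomirar pemhat
*penfat is the unique common source.

*penfat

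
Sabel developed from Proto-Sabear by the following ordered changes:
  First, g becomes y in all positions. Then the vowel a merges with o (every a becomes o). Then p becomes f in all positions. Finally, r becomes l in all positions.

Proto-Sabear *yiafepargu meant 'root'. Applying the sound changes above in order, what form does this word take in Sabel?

Sabel: *yiafepargu
  yiafepargu → yiafeparyu   [unconditioned shift]
  yiafeparyu → yiofeporyu   [vowel merger]
  yiofeporyu → yiofeforyu   [unconditioned shift]
  yiofeforyu → yiofefolyu   [unconditioned shift]
  giving Sabel yiofefolyu.

yiofefolyu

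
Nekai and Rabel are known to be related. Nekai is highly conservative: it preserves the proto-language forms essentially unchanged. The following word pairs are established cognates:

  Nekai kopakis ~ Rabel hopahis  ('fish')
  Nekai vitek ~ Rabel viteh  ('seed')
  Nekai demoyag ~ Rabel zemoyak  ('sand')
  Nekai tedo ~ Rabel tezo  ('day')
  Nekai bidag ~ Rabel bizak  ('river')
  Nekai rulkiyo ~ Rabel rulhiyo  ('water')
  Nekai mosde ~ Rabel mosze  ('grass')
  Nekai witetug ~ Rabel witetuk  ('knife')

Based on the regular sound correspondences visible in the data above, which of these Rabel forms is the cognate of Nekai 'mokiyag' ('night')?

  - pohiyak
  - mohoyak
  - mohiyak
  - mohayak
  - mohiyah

kopakis ~ hopahis — Nekai k corresponds to Rabel h between vowels (before a front vowel).
demoyag ~ zemoyak, bidag ~ bizak — Nekai g corresponds to Rabel k word-finally.
Applying these to Nekai 'mokiyag':
  mokiyag → mohiyag   (k→h between vowels (before a front vowel))
  mohiyag → mohiyak   (g→k word-finally)
So the Rabel cognate is 'mohiyak'.

mohiyak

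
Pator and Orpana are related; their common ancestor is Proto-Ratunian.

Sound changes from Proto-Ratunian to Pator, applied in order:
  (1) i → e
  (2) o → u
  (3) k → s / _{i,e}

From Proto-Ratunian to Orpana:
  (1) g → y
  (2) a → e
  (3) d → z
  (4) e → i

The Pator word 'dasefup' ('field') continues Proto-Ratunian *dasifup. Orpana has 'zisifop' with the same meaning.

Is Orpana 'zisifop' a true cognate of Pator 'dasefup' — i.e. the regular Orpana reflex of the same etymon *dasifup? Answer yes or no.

Derive the expected Orpana reflex of *dasifup:
Orpana: *dasifup > desifup > zesifup > zisifup  (by vowel merger, unconditioned shift, vowel merger)
The regular Orpana reflex would be 'zisifup', but the attested form is 'zisifop'. The correspondence is irregular, so they are not cognates (the Orpana form has a different source).

no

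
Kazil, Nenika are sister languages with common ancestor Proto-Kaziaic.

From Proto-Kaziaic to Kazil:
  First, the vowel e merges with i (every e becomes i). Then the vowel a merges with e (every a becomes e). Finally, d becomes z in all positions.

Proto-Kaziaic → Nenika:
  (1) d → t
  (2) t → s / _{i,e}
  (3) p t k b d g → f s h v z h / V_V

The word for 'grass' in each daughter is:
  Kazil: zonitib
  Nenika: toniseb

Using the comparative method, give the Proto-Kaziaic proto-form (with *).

*doniteb

Position 1: Kazil has z, Nenika has t. Taking the neighbouring segments as reconstructed: Kazil z could go back to *d or *z; Nenika t could go back to *t or *d — the one source consistent with every daughter is *d.
Position 5: Kazil has t, Nenika has s. Kazil preserves t here (none of its changes turn any other segment into t), so the proto-segment is *t.
Continuing position by position gives *doniteb; check it forward:
Kazil: *doniteb > donitib > zonitib  (by vowel merger, unconditioned shift)
Nenika: start from *doniteb.
  rule 1 (unconditioned shift): doniteb → toniteb
  rule 2 (palatalisation): toniteb → toniseb
  rule 3: no change — toniseb
  ⇒ Nenika toniseb
No other proto-form is consistent with every reflex, so the reconstruction is *doniteb.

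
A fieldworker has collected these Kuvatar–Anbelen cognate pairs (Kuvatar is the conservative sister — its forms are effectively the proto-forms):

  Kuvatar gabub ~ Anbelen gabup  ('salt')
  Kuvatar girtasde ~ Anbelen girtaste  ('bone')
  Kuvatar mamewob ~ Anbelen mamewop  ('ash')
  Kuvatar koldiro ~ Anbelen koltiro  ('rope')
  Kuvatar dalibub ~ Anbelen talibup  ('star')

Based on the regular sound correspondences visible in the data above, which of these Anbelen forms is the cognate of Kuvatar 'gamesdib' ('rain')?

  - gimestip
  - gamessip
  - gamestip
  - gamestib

koldiro ~ koltiro — Kuvatar d corresponds to Anbelen t after a consonant, before a front vowel.
gabub ~ gabup, mamewob ~ mamewop — Kuvatar b corresponds to Anbelen p word-finally.
Applying these to Kuvatar 'gamesdib':
  gamesdib → gamestib   (d→t after a consonant, before a front vowel)
  gamestib → gamestip   (b→p word-finally)
So the Anbelen cognate is 'gamestip'.

gamestip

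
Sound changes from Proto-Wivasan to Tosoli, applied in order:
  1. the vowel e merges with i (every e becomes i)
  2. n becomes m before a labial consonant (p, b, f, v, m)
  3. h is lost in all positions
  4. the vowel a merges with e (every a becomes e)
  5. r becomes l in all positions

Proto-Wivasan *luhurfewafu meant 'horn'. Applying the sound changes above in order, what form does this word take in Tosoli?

luulfiwefu

Tosoli: *luhurfewafu > luhurfiwafu > luurfiwafu > luurfiwefu > luulfiwefu  (by vowel merger, h-loss, vowel merger, unconditioned shift)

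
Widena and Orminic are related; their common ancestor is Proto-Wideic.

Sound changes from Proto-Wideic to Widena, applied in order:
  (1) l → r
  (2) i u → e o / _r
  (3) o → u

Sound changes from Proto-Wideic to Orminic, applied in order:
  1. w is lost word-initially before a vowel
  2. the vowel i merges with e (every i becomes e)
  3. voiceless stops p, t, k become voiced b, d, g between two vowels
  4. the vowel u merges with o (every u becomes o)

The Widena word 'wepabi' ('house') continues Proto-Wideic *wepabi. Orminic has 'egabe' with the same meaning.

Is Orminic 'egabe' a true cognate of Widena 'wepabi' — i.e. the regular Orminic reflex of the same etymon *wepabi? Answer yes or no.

Derive the expected Orminic reflex of *wepabi:
Orminic: *wepabi > epabi > epabe > ebabe  (by glide loss, vowel merger, intervocalic voicing)
The regular Orminic reflex would be 'ebabe', but the attested form is 'egabe'. The correspondence is irregular, so they are not cognates (the Orminic form has a different source).

no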